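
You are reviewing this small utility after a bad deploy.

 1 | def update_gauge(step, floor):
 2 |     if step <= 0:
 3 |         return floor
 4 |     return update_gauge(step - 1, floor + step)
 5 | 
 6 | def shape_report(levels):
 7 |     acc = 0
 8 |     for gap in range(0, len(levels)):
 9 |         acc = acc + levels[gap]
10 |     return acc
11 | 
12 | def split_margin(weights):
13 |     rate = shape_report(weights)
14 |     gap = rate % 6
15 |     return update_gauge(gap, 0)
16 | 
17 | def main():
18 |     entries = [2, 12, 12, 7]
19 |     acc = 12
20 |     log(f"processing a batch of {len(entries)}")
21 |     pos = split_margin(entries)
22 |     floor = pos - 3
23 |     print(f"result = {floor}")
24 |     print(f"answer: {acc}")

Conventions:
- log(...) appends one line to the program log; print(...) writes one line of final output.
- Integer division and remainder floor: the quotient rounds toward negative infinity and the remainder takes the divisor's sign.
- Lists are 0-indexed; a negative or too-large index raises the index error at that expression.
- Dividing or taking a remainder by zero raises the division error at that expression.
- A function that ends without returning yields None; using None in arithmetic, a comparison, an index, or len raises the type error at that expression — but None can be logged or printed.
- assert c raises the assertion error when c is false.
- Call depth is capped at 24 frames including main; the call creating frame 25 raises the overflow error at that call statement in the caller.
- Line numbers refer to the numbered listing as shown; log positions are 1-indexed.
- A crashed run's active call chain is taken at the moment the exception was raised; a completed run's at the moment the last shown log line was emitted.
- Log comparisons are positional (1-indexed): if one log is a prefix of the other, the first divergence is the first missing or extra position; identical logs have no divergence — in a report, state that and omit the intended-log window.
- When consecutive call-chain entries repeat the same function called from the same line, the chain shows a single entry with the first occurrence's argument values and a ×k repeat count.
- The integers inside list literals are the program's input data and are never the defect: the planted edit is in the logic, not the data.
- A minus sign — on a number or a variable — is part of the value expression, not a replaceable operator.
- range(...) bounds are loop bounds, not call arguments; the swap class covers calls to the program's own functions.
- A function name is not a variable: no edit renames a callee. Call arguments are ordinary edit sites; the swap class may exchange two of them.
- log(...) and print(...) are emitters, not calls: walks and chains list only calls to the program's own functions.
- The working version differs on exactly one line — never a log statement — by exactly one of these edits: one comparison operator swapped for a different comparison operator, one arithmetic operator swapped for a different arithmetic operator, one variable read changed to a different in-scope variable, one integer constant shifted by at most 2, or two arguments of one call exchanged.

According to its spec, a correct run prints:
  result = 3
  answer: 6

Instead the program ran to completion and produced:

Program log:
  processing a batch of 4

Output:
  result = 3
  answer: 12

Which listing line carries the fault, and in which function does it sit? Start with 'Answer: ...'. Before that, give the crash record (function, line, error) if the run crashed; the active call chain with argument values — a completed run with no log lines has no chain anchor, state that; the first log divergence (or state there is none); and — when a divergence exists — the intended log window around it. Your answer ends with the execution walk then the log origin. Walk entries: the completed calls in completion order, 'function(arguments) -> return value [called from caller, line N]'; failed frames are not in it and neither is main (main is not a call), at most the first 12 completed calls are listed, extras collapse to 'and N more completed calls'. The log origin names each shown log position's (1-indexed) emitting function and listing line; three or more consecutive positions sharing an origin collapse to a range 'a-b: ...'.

Answer: the defect is in main at line 24.
Core observation: Every logged value matches the working version; the printed result is what differs.
Call chain: main.
First divergence: none — the logs agree in full.
Execution walk:
  shape_report([2, 12, 12, 7]) -> 33  [called from split_margin, line 13]
  update_gauge(0, 6) -> 6  [called from update_gauge, line 4]
  update_gauge(1, 5) -> 6  [called from update_gauge, line 4]
  update_gauge(2, 3) -> 6  [called from update_gauge, line 4]
  update_gauge(3, 0) -> 6  [called from split_margin, line 15]
  split_margin([2, 12, 12, 7]) -> 6  [called from main, line 21]
Log origins:
  1: logged in main at line 20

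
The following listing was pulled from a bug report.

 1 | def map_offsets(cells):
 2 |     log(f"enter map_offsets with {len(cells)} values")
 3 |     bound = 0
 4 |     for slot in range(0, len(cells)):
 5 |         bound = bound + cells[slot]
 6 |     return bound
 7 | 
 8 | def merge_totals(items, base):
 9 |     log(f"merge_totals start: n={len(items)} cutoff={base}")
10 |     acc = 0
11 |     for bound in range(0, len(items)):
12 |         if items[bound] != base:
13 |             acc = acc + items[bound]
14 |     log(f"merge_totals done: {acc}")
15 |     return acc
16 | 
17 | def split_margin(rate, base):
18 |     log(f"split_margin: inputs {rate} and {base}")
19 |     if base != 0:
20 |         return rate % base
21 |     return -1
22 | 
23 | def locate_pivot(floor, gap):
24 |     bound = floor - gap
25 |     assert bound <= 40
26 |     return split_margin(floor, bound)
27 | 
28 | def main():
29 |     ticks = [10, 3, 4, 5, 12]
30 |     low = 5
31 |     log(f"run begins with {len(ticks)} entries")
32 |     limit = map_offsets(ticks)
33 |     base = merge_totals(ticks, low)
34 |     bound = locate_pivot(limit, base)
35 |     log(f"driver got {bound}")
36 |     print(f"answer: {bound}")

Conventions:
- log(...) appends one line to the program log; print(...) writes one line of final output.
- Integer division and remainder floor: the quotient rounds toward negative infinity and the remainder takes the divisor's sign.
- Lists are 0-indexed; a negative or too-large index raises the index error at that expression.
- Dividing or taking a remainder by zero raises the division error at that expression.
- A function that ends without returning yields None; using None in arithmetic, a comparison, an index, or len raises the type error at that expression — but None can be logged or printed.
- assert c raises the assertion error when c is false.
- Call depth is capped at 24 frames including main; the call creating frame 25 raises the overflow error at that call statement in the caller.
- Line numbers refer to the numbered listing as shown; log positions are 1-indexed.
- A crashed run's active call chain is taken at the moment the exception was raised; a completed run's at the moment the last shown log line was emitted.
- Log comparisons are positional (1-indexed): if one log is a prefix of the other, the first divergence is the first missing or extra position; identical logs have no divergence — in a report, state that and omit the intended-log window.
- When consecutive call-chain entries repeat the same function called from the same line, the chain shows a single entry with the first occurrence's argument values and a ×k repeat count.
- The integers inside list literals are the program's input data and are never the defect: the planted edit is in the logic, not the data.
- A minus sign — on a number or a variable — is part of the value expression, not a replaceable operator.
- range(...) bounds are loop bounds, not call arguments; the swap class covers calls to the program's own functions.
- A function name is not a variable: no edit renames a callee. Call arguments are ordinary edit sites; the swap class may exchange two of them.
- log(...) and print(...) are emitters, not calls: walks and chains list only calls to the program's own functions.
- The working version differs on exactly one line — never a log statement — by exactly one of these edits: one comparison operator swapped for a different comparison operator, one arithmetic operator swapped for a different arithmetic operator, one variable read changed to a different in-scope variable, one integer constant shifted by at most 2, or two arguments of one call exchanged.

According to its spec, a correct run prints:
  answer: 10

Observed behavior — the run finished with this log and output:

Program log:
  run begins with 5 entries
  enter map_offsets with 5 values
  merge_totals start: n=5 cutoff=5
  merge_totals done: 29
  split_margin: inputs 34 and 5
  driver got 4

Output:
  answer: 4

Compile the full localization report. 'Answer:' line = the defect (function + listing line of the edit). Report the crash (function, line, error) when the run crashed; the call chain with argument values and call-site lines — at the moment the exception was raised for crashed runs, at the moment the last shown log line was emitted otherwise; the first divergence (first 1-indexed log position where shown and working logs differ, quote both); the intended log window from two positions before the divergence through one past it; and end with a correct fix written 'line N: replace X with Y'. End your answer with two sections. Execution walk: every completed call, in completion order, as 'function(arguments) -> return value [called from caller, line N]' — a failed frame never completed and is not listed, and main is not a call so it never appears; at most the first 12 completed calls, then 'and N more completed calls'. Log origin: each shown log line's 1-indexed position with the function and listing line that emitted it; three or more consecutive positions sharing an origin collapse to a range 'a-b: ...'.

Answer: the defect is in merge_totals at line 12.
Core observation: Everything matches until log position 4, which reads 'merge_totals done: 29' in place of 'merge_totals done: 22'.
Call chain: main.
First divergence: at position 4 the run shows 'merge_totals done: 29' where the working version logs 'merge_totals done: 22'.
Intended log window:
  2: enter map_offsets with 5 values
  3: merge_totals start: n=5 cutoff=5
  4: merge_totals done: 22
  5: split_margin: inputs 34 and 12
Execution walk:
  map_offsets([10, 3, 4, 5, 12]) -> 34  [called from main, line 32]
  merge_totals([10, 3, 4, 5, 12], 5) -> 29  [called from main, line 33]
  split_margin(34, 5) -> 4  [called from locate_pivot, line 26]
  locate_pivot(34, 29) -> 4  [called from main, line 34]
Log line origins:
  1: from main, line 31
  2: from map_offsets, line 2
  3: from merge_totals, line 9
  4: from merge_totals, line 14
  5: from split_margin, line 18
  6: from main, line 35
A correct fix: line 12: replace `!=` with `>`.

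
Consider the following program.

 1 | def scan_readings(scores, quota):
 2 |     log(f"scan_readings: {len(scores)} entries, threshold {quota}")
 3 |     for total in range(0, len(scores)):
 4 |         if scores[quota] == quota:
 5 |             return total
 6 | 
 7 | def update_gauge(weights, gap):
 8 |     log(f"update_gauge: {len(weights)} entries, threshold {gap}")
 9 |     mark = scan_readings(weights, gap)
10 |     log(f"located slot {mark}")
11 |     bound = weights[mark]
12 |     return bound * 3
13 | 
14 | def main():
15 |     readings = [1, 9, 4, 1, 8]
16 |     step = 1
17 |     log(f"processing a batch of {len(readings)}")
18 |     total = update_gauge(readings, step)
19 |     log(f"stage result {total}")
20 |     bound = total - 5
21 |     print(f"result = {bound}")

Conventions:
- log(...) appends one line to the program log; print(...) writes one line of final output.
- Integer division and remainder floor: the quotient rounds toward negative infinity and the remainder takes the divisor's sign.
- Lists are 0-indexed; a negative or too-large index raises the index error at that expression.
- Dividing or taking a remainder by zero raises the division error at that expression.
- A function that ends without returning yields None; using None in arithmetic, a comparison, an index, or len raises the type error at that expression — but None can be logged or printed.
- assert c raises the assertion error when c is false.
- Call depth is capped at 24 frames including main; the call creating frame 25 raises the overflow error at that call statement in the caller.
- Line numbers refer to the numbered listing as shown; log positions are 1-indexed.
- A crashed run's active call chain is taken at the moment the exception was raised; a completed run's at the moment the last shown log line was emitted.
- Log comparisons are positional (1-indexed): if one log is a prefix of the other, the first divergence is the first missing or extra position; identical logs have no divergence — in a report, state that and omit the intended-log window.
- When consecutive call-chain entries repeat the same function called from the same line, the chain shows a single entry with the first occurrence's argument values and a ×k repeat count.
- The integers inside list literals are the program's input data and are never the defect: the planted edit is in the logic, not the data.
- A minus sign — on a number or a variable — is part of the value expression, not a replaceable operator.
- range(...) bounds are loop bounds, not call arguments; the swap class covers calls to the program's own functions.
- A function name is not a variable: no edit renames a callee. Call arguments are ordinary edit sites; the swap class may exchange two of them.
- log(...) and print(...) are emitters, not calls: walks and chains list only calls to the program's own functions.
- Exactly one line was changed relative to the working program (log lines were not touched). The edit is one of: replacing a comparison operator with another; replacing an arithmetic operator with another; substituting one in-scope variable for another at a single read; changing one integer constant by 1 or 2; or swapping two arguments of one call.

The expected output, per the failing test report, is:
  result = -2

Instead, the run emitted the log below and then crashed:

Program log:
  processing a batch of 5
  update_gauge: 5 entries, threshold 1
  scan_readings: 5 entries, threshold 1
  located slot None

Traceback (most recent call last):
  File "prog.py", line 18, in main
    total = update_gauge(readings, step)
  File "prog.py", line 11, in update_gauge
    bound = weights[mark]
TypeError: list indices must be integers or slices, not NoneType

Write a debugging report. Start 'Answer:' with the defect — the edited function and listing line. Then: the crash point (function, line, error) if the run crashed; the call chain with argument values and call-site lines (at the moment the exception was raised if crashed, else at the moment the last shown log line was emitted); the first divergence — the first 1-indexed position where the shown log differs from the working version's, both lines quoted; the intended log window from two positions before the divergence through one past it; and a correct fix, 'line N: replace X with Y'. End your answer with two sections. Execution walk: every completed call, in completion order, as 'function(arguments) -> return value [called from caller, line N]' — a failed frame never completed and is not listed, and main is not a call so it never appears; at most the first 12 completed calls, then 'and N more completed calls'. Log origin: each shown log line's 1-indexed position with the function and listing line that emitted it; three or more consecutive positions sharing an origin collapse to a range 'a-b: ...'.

Answer: the defect is in scan_readings at line 4.
Key observation: Position 4 is the first bad log line: 'located slot None' should read 'located slot 0'.
Crash: update_gauge, line 11, TypeError.
Call chain: main -> update_gauge([1, 9, 4, 1, 8], 1) (called at line 18).
First divergence: position 4 — shown 'located slot None', intended 'located slot 0'.
Intended log window:
  2: update_gauge: 5 entries, threshold 1
  3: scan_readings: 5 entries, threshold 1
  4: located slot 0
  5: stage result 3
Execution walk:
  scan_readings([1, 9, 4, 1, 8], 1) -> None  [called from update_gauge, line 9]
Log origins:
  1 — main, line 17
  2 — update_gauge, line 8
  3 — scan_readings, line 2
  4 — update_gauge, line 10
A correct fix: line 4: replace `scores[quota]` with `scores[total]`.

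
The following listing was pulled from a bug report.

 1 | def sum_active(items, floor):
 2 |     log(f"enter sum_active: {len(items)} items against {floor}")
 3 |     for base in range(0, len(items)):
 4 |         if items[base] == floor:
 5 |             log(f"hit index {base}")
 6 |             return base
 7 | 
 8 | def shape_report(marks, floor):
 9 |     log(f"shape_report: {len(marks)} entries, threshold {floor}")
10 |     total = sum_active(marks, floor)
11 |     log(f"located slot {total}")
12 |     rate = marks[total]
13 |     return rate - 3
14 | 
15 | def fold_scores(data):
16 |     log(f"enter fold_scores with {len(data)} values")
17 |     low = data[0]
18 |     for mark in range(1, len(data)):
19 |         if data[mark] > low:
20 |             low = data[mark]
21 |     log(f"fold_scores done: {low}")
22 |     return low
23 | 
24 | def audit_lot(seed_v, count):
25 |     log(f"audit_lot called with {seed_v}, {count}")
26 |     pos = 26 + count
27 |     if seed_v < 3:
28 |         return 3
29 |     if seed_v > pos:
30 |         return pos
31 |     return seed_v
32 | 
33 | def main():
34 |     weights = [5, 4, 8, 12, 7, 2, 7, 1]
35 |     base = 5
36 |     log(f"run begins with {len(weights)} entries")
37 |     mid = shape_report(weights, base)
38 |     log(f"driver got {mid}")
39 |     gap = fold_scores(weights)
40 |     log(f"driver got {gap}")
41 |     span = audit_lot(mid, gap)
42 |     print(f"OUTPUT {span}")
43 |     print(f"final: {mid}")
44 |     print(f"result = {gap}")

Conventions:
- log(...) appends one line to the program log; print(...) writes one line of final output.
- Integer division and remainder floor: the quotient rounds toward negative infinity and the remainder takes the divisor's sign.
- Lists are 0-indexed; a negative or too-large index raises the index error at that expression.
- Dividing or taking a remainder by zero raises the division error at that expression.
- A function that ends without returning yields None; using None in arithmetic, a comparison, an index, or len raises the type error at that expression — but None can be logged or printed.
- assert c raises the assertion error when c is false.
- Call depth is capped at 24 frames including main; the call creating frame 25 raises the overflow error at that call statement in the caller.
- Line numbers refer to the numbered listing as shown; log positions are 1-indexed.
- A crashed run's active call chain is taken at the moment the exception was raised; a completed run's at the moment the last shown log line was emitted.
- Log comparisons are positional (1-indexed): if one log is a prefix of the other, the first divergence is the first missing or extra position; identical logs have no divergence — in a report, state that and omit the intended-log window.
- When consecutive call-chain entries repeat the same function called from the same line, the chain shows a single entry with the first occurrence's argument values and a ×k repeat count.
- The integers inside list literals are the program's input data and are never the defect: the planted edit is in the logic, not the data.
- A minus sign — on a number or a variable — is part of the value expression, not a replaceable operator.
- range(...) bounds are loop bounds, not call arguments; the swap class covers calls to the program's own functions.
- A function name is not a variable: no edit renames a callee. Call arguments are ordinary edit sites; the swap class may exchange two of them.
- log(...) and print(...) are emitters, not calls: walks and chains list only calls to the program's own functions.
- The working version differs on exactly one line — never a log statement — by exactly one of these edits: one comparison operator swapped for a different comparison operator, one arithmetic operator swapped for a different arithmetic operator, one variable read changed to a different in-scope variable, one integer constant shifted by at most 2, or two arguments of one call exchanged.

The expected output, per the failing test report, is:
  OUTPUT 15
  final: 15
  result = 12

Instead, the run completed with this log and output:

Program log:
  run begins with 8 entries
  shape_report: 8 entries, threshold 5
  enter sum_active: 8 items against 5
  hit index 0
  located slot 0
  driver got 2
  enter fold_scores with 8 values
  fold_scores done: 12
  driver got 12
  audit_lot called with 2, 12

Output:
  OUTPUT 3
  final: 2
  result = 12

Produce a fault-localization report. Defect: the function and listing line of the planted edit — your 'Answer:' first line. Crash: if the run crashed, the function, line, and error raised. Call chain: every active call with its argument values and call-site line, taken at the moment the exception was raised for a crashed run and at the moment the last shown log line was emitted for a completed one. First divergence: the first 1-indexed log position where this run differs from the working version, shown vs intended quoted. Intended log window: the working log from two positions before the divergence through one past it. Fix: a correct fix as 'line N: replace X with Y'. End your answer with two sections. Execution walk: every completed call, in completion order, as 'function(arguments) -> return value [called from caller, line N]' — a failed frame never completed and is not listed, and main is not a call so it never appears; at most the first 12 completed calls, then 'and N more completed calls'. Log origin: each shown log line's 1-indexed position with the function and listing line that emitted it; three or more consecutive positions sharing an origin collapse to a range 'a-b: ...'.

Answer: the defect is in shape_report at line 13.
Key fact: Log line 6 is where behavior first shows: 'driver got 2' appears instead of 'driver got 15'.
Call chain: main -> audit_lot(2, 12) (called at line 41).
First divergence: position 6 — shown 'driver got 2', intended 'driver got 15'.
Intended log window:
  4: hit index 0
  5: located slot 0
  6: driver got 15
  7: enter fold_scores with 8 values
Execution walk:
  sum_active([5, 4, 8, 12, 7, 2, 7, 1], 5) -> 0  [called from shape_report, line 10]
  shape_report([5, 4, 8, 12, 7, 2, 7, 1], 5) -> 2  [called from main, line 37]
  fold_scores([5, 4, 8, 12, 7, 2, 7, 1]) -> 12  [called from main, line 39]
  audit_lot(2, 12) -> 3  [called from main, line 41]
Log origin:
  1 — main, line 36
  2 — shape_report, line 9
  3 — sum_active, line 2
  4 — sum_active, line 5
  5 — shape_report, line 11
  6 — main, line 38
  7 — fold_scores, line 16
  8 — fold_scores, line 21
  9 — main, line 40
  10 — audit_lot, line 25
A correct fix: line 13: replace `-` with `*`.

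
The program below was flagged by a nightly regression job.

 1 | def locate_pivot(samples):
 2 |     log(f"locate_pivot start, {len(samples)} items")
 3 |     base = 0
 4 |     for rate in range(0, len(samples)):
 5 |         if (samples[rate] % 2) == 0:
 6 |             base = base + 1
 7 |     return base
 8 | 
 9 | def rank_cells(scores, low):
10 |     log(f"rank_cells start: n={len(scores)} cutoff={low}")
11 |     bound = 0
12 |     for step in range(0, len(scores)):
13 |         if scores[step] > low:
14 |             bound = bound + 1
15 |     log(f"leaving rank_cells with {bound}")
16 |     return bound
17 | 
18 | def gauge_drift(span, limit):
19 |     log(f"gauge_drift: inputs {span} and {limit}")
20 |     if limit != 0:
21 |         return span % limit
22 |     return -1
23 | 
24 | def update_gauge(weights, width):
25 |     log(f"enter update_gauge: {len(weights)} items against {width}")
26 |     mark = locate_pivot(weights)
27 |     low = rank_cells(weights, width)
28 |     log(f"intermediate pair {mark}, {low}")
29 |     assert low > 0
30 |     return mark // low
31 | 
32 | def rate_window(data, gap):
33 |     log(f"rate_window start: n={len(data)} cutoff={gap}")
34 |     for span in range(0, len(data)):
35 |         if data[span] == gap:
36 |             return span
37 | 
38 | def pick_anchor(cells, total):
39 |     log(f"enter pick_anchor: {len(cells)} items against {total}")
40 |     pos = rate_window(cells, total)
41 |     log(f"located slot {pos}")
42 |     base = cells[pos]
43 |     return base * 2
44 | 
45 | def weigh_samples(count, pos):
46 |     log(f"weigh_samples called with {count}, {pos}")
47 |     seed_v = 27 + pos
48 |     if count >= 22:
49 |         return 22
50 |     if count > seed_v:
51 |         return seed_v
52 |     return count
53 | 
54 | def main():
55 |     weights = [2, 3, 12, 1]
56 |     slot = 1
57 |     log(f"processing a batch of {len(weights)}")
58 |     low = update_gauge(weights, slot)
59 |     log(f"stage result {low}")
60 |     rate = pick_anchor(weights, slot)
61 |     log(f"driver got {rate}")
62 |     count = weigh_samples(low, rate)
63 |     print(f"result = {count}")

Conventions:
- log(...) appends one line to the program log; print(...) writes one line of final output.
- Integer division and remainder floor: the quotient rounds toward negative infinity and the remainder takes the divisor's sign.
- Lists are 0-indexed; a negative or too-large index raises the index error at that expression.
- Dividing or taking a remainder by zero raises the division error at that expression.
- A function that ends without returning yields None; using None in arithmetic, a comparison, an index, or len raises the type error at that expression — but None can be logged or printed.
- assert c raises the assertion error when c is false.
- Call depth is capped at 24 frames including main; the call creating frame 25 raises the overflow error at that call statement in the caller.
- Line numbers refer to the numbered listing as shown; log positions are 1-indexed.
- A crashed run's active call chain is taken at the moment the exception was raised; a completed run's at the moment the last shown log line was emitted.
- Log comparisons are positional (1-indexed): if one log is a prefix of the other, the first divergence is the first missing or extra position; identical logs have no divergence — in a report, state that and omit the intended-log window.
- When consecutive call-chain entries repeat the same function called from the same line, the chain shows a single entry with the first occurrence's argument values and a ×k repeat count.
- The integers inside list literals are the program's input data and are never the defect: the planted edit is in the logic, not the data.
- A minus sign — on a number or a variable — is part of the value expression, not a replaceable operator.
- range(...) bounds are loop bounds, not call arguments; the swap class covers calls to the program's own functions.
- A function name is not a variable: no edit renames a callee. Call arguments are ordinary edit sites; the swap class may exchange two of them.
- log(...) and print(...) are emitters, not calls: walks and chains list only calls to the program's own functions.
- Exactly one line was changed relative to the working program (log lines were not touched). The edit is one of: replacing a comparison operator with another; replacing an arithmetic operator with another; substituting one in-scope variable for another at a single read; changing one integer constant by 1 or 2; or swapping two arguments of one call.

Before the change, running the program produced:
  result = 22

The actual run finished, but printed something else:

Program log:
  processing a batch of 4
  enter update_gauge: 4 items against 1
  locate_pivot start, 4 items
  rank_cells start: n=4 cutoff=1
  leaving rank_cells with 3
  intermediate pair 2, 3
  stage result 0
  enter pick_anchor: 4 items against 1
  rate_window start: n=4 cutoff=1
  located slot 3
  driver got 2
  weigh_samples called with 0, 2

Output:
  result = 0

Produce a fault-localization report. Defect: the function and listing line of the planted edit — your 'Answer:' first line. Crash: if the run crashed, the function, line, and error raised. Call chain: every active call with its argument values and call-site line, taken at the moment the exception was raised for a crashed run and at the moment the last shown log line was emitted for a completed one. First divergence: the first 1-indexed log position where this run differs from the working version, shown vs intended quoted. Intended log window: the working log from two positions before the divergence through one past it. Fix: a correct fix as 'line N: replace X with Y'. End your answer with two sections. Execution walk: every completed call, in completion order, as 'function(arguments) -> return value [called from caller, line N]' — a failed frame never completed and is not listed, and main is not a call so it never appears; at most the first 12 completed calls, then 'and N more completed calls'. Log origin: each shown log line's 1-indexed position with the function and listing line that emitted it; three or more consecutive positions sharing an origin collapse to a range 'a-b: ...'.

Answer: the defect is in weigh_samples at line 48.
Key fact: Nothing in the log betrays the bug — only the output does.
Call chain: main -> weigh_samples(0, 2) (called at line 62).
First divergence: none — the logs agree in full.
Execution walk:
  locate_pivot([2, 3, 12, 1]) -> 2  [called from update_gauge, line 26]
  rank_cells([2, 3, 12, 1], 1) -> 3  [called from update_gauge, line 27]
  update_gauge([2, 3, 12, 1], 1) -> 0  [called from main, line 58]
  rate_window([2, 3, 12, 1], 1) -> 3  [called from pick_anchor, line 40]
  pick_anchor([2, 3, 12, 1], 1) -> 2  [called from main, line 60]
  weigh_samples(0, 2) -> 0  [called from main, line 62]
Origin of each log line:
  1: emitted by main (line 57)
  2: emitted by update_gauge (line 25)
  3: emitted by locate_pivot (line 2)
  4: emitted by rank_cells (line 10)
  5: emitted by rank_cells (line 15)
  6: emitted by update_gauge (line 28)
  7: emitted by main (line 59)
  8: emitted by pick_anchor (line 39)
  9: emitted by rate_window (line 33)
  10: emitted by pick_anchor (line 41)
  11: emitted by main (line 61)
  12: emitted by weigh_samples (line 46)
A correct fix: line 48: replace `>=` with `<`.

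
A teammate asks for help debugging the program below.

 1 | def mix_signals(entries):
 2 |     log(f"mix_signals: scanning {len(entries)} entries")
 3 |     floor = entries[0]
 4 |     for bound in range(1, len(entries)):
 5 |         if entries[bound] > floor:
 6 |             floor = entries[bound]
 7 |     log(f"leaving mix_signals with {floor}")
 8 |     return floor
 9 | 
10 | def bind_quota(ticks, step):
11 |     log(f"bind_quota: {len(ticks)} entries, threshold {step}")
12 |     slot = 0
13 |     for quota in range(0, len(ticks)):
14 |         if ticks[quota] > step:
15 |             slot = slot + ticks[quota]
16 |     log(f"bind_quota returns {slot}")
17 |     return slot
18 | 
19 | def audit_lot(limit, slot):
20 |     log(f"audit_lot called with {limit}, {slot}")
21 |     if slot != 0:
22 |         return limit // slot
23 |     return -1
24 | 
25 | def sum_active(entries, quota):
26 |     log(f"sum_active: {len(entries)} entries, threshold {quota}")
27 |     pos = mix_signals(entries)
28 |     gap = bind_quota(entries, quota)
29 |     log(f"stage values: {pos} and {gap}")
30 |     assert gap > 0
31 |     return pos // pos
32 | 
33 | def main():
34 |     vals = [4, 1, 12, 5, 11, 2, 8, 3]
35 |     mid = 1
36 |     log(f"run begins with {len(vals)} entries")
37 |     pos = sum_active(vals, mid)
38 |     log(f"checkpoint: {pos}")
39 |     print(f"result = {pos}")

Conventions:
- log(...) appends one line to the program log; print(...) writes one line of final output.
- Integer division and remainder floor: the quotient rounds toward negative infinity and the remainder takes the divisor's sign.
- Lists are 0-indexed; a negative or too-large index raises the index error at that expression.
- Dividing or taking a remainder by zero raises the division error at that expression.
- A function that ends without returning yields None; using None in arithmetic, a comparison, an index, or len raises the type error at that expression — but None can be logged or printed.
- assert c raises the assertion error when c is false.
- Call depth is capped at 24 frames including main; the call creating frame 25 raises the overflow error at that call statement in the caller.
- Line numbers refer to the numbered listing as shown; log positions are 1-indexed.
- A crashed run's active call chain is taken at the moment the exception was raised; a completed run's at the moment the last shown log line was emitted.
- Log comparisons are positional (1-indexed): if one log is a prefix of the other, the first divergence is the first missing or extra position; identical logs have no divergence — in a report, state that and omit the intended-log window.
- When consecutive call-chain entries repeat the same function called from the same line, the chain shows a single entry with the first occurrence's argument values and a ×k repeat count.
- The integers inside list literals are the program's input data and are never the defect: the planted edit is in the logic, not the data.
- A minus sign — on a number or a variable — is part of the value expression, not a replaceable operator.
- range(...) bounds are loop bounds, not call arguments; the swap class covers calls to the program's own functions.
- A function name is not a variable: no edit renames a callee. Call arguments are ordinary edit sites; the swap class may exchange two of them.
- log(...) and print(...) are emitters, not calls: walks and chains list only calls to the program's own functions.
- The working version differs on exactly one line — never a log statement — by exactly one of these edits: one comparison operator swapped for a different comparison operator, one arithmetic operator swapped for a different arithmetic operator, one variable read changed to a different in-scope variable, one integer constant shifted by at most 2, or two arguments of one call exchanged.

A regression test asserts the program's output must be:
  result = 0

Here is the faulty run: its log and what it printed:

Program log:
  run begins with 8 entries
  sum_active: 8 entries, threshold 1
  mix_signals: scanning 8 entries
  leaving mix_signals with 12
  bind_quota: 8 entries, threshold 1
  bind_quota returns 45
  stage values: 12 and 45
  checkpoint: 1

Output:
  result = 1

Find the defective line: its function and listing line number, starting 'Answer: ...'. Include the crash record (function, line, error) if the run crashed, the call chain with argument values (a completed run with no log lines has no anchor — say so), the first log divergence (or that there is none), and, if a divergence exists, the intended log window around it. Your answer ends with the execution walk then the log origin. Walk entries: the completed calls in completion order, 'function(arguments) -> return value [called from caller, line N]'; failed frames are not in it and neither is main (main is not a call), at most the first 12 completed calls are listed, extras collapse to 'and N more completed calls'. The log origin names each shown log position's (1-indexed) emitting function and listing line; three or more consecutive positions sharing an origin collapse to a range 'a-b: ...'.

Answer: the defect is in sum_active at line 31.
Key observation: Position 8 is the first bad log line: 'checkpoint: 1' should read 'checkpoint: 0'.
Call chain: main.
First divergence: at position 8 the run shows 'checkpoint: 1' where the working version logs 'checkpoint: 0'.
Intended log window:
  6: bind_quota returns 45
  7: stage values: 12 and 45
  8: checkpoint: 0
Execution walk:
  mix_signals([4, 1, 12, 5, 11, 2, 8, 3]) -> 12  [called from sum_active, line 27]
  bind_quota([4, 1, 12, 5, 11, 2, 8, 3], 1) -> 45  [called from sum_active, line 28]
  sum_active([4, 1, 12, 5, 11, 2, 8, 3], 1) -> 1  [called from main, line 37]
Log line origins:
  1: emitted by main (line 36)
  2: emitted by sum_active (line 26)
  3: emitted by mix_signals (line 2)
  4: emitted by mix_signals (line 7)
  5: emitted by bind_quota (line 11)
  6: emitted by bind_quota (line 16)
  7: emitted by sum_active (line 29)
  8: emitted by main (line 38)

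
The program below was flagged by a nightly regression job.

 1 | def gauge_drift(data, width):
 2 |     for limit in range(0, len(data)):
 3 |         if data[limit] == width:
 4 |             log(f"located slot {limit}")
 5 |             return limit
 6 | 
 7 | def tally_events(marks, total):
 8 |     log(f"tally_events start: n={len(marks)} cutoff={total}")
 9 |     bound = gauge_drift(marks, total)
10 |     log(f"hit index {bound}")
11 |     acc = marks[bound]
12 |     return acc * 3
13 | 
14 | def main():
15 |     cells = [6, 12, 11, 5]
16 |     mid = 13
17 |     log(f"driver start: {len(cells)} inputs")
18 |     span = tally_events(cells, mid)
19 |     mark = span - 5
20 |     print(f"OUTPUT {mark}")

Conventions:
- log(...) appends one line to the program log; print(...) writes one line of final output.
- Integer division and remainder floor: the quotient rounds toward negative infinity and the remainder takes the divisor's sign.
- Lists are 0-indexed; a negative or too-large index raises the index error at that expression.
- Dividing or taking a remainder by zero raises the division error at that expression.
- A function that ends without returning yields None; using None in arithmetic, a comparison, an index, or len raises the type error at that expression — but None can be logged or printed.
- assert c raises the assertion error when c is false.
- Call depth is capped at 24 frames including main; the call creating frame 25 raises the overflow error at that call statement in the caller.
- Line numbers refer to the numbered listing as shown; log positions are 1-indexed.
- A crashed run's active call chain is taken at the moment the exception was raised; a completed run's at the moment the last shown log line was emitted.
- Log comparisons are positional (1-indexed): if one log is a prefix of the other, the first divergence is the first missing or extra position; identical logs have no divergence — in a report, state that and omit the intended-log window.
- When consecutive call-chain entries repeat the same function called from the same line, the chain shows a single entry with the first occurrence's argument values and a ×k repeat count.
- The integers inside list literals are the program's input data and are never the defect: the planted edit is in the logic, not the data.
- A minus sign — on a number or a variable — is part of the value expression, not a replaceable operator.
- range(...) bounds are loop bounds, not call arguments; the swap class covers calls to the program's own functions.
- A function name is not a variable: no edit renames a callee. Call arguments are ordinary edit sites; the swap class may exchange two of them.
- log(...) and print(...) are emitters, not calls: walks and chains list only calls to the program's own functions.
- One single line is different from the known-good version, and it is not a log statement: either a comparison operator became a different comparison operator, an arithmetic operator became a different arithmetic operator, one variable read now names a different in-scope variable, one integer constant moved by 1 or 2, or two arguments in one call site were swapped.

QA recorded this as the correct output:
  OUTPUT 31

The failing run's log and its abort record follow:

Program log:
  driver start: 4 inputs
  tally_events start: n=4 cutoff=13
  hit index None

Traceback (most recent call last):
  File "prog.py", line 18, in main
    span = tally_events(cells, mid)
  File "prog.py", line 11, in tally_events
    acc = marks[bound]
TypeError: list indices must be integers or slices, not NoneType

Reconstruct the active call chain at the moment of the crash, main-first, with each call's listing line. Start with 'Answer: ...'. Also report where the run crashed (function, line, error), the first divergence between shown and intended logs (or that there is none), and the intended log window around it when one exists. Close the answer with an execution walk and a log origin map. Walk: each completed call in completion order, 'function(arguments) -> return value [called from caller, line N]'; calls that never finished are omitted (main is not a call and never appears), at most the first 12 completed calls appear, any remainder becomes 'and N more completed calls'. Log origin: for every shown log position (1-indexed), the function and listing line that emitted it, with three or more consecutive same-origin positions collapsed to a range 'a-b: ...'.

Answer: main -> tally_events (called at line 18).
Key fact: Everything matches until log position 2, which reads 'tally_events start: n=4 cutoff=13' in place of 'tally_events start: n=4 cutoff=12'.
Crash: tally_events, line 11, TypeError.
First divergence: position 2 — shown 'tally_events start: n=4 cutoff=13', intended 'tally_events start: n=4 cutoff=12'.
Intended log window:
  1: driver start: 4 inputs
  2: tally_events start: n=4 cutoff=12
  3: located slot 1
Execution walk:
  gauge_drift([6, 12, 11, 5], 13) -> None  [called from tally_events, line 9]
Log origin:
  1: emitted by main (line 17)
  2: emitted by tally_events (line 8)
  3: emitted by tally_events (line 10)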